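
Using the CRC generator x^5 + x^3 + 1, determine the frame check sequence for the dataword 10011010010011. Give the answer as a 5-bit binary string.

Append 5 zeros: 1001101001001100000. Divide by 101001 (XOR where the leading bit is 1):
  pos 0: 100110 XOR 101001 = 001111
  pos 2: 111110 XOR 101001 = 010111
  pos 3: 101110 XOR 101001 = 000111
  pos 6: 111100 XOR 101001 = 010101
  pos 7: 101011 XOR 101001 = 000010
  pos 11: 101000 XOR 101001 = 000001
Remainder (last 5 bits) = 00100. This is the CRC / FCS.

00100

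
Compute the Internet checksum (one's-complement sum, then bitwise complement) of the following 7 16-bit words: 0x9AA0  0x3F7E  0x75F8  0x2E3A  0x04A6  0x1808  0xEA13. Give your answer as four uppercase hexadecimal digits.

7AEC

One's-complement addition (fold any carry out of bit 15 back into bit 0):
  0x9AA0 + 0x3F7E = 0x0DA1E
  0xDA1E + 0x75F8 = 0x15016 → wrap carry → 0x5017
  0x5017 + 0x2E3A = 0x07E51
  0x7E51 + 0x04A6 = 0x082F7
  0x82F7 + 0x1808 = 0x09AFF
  0x9AFF + 0xEA13 = 0x18512 → wrap carry → 0x8513
One's-complement sum = 0x8513.
Checksum = ~0x8513 & 0xFFFF = 0x7AEC.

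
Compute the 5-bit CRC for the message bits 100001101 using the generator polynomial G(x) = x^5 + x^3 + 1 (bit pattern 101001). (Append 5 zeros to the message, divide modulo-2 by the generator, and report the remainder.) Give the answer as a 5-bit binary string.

Append 5 zeros: 10000110100000. Divide by 101001 (XOR where the leading bit is 1):
  pos 0: 100001 XOR 101001 = 001000
  pos 2: 100010 XOR 101001 = 001011
  pos 4: 101110 XOR 101001 = 000111
  pos 7: 111000 XOR 101001 = 010001
  pos 8: 100010 XOR 101001 = 001011
Remainder (last 5 bits) = 01011. This is the CRC / FCS.

01011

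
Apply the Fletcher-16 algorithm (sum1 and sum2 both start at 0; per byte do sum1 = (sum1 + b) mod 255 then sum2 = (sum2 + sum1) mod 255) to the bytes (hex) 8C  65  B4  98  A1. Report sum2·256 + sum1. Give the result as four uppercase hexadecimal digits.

Running sums (mod 255):
  after byte 0 (8C): sum1=140, sum2=140
  after byte 1 (65): sum1=241, sum2=126
  after byte 2 (B4): sum1=166, sum2=37
  after byte 3 (98): sum1=63, sum2=100
  after byte 4 (A1): sum1=224, sum2=69
Checksum = sum2·256 + sum1 = 69·256 + 224 = 17888 = 0x45E0.

45E0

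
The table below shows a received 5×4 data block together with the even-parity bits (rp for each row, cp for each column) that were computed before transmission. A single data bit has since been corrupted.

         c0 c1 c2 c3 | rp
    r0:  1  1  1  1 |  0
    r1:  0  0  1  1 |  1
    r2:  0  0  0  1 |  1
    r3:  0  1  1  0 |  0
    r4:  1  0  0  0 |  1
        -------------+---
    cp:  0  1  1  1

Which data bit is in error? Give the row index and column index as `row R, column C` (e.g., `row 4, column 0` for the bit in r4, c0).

Recompute each row's even parity and compare to rp:
  r0: data parity 0, sent rp 0 → ok
  r1: data parity 0, sent rp 1 → mismatch
  r2: data parity 1, sent rp 1 → ok
  r3: data parity 0, sent rp 0 → ok
  r4: data parity 1, sent rp 1 → ok
Recompute each column's even parity and compare to cp:
  c0: data parity 0, sent cp 0 → ok
  c1: data parity 0, sent cp 1 → mismatch
  c2: data parity 1, sent cp 1 → ok
  c3: data parity 1, sent cp 1 → ok
Exactly one row (r1) and one column (c1) fail → the flipped bit is at their intersection.

row 1, column 1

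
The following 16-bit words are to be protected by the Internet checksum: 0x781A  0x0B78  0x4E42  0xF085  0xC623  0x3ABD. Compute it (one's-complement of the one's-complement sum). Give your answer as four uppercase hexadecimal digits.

3CC4

One's-complement addition (fold any carry out of bit 15 back into bit 0):
  0x781A + 0x0B78 = 0x08392
  0x8392 + 0x4E42 = 0x0D1D4
  0xD1D4 + 0xF085 = 0x1C259 → wrap carry → 0xC25A
  0xC25A + 0xC623 = 0x1887D → wrap carry → 0x887E
  0x887E + 0x3ABD = 0x0C33B
One's-complement sum = 0xC33B.
Checksum = ~0xC33B & 0xFFFF = 0x3CC4.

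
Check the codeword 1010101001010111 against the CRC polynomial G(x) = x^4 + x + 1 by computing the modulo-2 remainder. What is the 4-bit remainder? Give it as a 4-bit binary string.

Modulo-2 division of 1010101001010111 by 10011:
  pos 0: 10101 XOR 10011 = 00110
  pos 2: 11001 XOR 10011 = 01010
  pos 3: 10100 XOR 10011 = 00111
  pos 5: 11101 XOR 10011 = 01110
  pos 6: 11100 XOR 10011 = 01111
  pos 7: 11111 XOR 10011 = 01100
  pos 8: 11000 XOR 10011 = 01011
  pos 9: 10111 XOR 10011 = 00100
  pos 11: 10011 XOR 10011 = 00000
Remainder = 0000 (zero — the frame passes the CRC check).

0000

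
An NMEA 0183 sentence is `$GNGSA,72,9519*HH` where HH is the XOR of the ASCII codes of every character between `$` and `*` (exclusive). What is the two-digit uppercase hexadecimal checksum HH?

5D

XOR the ASCII codes of the payload characters:
  'G' = 0x47 → acc = 0x47
  'N' = 0x4E → acc = 0x09
  'G' = 0x47 → acc = 0x4E
  'S' = 0x53 → acc = 0x1D
  'A' = 0x41 → acc = 0x5C
  ',' = 0x2C → acc = 0x70
  '7' = 0x37 → acc = 0x47
  '2' = 0x32 → acc = 0x75
  ',' = 0x2C → acc = 0x59
  '9' = 0x39 → acc = 0x60
  '5' = 0x35 → acc = 0x55
  '1' = 0x31 → acc = 0x64
  '9' = 0x39 → acc = 0x5D
Checksum = 0x5D.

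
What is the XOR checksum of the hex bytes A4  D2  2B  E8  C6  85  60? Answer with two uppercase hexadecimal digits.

XOR the bytes together:
  start with 0xA4
  0xA4 ⊕ 0xD2 = 0x76
  0x76 ⊕ 0x2B = 0x5D
  0x5D ⊕ 0xE8 = 0xB5
  0xB5 ⊕ 0xC6 = 0x73
  0x73 ⊕ 0x85 = 0xF6
  0xF6 ⊕ 0x60 = 0x96

96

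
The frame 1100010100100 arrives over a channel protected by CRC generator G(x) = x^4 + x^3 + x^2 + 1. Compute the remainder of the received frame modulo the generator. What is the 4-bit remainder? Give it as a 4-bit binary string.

Modulo-2 division of 1100010100100 by 11101:
  pos 0: 11000 XOR 11101 = 00101
  pos 2: 10110 XOR 11101 = 01011
  pos 3: 10111 XOR 11101 = 01010
  pos 4: 10100 XOR 11101 = 01001
  pos 5: 10010 XOR 11101 = 01111
  pos 6: 11111 XOR 11101 = 00010
Remainder = 1000 (nonzero — an error is detected).

1000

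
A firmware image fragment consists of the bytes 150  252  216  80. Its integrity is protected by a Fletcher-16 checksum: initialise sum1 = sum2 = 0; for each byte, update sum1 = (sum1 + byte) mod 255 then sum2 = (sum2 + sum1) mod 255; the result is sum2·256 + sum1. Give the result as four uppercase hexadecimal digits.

Running sums (mod 255):
  after byte 0 (150): sum1=150, sum2=150
  after byte 1 (252): sum1=147, sum2=42
  after byte 2 (216): sum1=108, sum2=150
  after byte 3 (80): sum1=188, sum2=83
Checksum = sum2·256 + sum1 = 83·256 + 188 = 21436 = 0x53BC.

53BC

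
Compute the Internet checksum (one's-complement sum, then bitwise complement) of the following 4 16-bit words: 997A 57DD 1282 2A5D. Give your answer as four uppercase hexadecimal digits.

D1C8

One's-complement addition (fold any carry out of bit 15 back into bit 0):
  0x997A + 0x57DD = 0x0F157
  0xF157 + 0x1282 = 0x103D9 → wrap carry → 0x03DA
  0x03DA + 0x2A5D = 0x02E37
One's-complement sum = 0x2E37.
Checksum = ~0x2E37 & 0xFFFF = 0xD1C8.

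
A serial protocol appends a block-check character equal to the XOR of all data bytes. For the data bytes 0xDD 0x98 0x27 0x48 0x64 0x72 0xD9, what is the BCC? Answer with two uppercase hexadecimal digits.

E5

XOR the bytes together:
  start with 0xDD
  0xDD ⊕ 0x98 = 0x45
  0x45 ⊕ 0x27 = 0x62
  0x62 ⊕ 0x48 = 0x2A
  0x2A ⊕ 0x64 = 0x4E
  0x4E ⊕ 0x72 = 0x3C
  0x3C ⊕ 0xD9 = 0xE5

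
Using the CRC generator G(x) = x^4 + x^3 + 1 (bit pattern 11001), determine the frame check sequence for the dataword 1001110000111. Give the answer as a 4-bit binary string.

0111

Append 4 zeros: 10011100001110000. Divide by 11001 (XOR where the leading bit is 1):
  pos 0: 10011 XOR 11001 = 01010
  pos 1: 10101 XOR 11001 = 01100
  pos 2: 11000 XOR 11001 = 00001
  pos 6: 10001 XOR 11001 = 01000
  pos 7: 10001 XOR 11001 = 01000
  pos 8: 10001 XOR 11001 = 01000
  pos 9: 10000 XOR 11001 = 01001
  pos 10: 10010 XOR 11001 = 01011
  pos 11: 10110 XOR 11001 = 01111
  pos 12: 11110 XOR 11001 = 00111
Remainder (last 4 bits) = 0111. This is the CRC / FCS.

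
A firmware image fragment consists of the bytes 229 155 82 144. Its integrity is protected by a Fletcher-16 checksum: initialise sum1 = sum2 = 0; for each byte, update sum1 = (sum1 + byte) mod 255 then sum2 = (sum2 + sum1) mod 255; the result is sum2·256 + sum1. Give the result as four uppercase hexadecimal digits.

Running sums (mod 255):
  after byte 0 (229): sum1=229, sum2=229
  after byte 1 (155): sum1=129, sum2=103
  after byte 2 (82): sum1=211, sum2=59
  after byte 3 (144): sum1=100, sum2=159
Checksum = sum2·256 + sum1 = 159·256 + 100 = 40804 = 0x9F64.

9F64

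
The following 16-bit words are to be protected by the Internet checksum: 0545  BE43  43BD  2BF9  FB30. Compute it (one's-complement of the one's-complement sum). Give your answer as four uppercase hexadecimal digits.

One's-complement addition (fold any carry out of bit 15 back into bit 0):
  0x0545 + 0xBE43 = 0x0C388
  0xC388 + 0x43BD = 0x10745 → wrap carry → 0x0746
  0x0746 + 0x2BF9 = 0x0333F
  0x333F + 0xFB30 = 0x12E6F → wrap carry → 0x2E70
One's-complement sum = 0x2E70.
Checksum = ~0x2E70 & 0xFFFF = 0xD18F.

D18F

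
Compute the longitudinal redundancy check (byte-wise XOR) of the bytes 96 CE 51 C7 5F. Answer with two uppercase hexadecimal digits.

XOR the bytes together:
  start with 0x96
  0x96 ⊕ 0xCE = 0x58
  0x58 ⊕ 0x51 = 0x09
  0x09 ⊕ 0xC7 = 0xCE
  0xCE ⊕ 0x5F = 0x91

91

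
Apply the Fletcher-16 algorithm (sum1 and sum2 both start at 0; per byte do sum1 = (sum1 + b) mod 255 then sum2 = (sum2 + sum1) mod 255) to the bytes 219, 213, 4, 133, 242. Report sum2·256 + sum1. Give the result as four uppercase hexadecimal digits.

Running sums (mod 255):
  after byte 0 (219): sum1=219, sum2=219
  after byte 1 (213): sum1=177, sum2=141
  after byte 2 (4): sum1=181, sum2=67
  after byte 3 (133): sum1=59, sum2=126
  after byte 4 (242): sum1=46, sum2=172
Checksum = sum2·256 + sum1 = 172·256 + 46 = 44078 = 0xAC2E.

AC2E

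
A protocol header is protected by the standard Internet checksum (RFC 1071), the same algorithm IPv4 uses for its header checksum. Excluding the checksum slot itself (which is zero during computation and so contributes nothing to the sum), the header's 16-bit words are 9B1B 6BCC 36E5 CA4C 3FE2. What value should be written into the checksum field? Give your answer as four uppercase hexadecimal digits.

B803

One's-complement addition (fold any carry out of bit 15 back into bit 0):
  0x9B1B + 0x6BCC = 0x106E7 → wrap carry → 0x06E8
  0x06E8 + 0x36E5 = 0x03DCD
  0x3DCD + 0xCA4C = 0x10819 → wrap carry → 0x081A
  0x081A + 0x3FE2 = 0x047FC
One's-complement sum = 0x47FC.
Checksum = ~0x47FC & 0xFFFF = 0xB803.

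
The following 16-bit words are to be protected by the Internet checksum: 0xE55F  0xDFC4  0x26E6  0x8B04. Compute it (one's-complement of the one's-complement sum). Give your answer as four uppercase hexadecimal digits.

One's-complement addition (fold any carry out of bit 15 back into bit 0):
  0xE55F + 0xDFC4 = 0x1C523 → wrap carry → 0xC524
  0xC524 + 0x26E6 = 0x0EC0A
  0xEC0A + 0x8B04 = 0x1770E → wrap carry → 0x770F
One's-complement sum = 0x770F.
Checksum = ~0x770F & 0xFFFF = 0x88F0.

88F0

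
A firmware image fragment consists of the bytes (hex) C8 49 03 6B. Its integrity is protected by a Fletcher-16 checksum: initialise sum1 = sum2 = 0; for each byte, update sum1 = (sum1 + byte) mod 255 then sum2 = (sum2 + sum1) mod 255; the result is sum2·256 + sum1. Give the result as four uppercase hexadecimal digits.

7080

Running sums (mod 255):
  after byte 0 (C8): sum1=200, sum2=200
  after byte 1 (49): sum1=18, sum2=218
  after byte 2 (03): sum1=21, sum2=239
  after byte 3 (6B): sum1=128, sum2=112
Checksum = sum2·256 + sum1 = 112·256 + 128 = 28800 = 0x7080.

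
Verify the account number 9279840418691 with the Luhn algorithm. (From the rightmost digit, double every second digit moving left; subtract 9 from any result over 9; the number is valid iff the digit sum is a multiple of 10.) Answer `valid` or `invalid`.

From the right, keep odd positions and double even positions (subtract 9 from any doubled value over 9):
  doubled (positions 2,4,...): 9 7 8 8 9 4 → sum 45
  kept (positions 1,3,...): 1 6 1 0 8 7 9 → sum 32
Total = 77.
77 mod 10 = 7, so the number is invalid.

invalid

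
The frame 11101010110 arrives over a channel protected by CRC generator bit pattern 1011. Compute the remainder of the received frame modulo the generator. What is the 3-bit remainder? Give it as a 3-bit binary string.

000

Modulo-2 division of 11101010110 by 1011:
  pos 0: 1110 XOR 1011 = 0101
  pos 1: 1011 XOR 1011 = 0000
  pos 6: 1011 XOR 1011 = 0000
Remainder = 000 (zero — the frame passes the CRC check).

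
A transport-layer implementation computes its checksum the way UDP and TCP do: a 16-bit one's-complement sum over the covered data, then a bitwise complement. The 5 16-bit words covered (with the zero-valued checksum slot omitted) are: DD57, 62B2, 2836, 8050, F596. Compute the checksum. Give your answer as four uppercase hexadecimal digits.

One's-complement addition (fold any carry out of bit 15 back into bit 0):
  0xDD57 + 0x62B2 = 0x14009 → wrap carry → 0x400A
  0x400A + 0x2836 = 0x06840
  0x6840 + 0x8050 = 0x0E890
  0xE890 + 0xF596 = 0x1DE26 → wrap carry → 0xDE27
One's-complement sum = 0xDE27.
Checksum = ~0xDE27 & 0xFFFF = 0x21D8.

21D8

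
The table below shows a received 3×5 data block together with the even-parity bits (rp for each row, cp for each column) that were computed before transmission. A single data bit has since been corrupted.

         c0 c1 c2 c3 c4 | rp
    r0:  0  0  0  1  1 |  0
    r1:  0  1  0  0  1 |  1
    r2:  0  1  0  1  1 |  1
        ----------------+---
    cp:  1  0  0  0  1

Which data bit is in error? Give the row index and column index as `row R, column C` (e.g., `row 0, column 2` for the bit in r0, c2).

Recompute each row's even parity and compare to rp:
  r0: data parity 0, sent rp 0 → ok
  r1: data parity 0, sent rp 1 → mismatch
  r2: data parity 1, sent rp 1 → ok
Recompute each column's even parity and compare to cp:
  c0: data parity 0, sent cp 1 → mismatch
  c1: data parity 0, sent cp 0 → ok
  c2: data parity 0, sent cp 0 → ok
  c3: data parity 0, sent cp 0 → ok
  c4: data parity 1, sent cp 1 → ok
Exactly one row (r1) and one column (c0) fail → the flipped bit is at their intersection.

row 1, column 0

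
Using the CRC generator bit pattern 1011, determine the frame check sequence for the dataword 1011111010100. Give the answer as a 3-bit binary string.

Append 3 zeros: 1011111010100000. Divide by 1011 (XOR where the leading bit is 1):
  pos 0: 1011 XOR 1011 = 0000
  pos 4: 1110 XOR 1011 = 0101
  pos 5: 1011 XOR 1011 = 0000
  pos 10: 1000 XOR 1011 = 0011
  pos 12: 1100 XOR 1011 = 0111
Remainder (last 3 bits) = 111. This is the CRC / FCS.

111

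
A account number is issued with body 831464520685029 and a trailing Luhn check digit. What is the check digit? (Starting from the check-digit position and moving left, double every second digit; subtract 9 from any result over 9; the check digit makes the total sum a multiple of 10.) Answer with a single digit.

5

Partial digits right→left: 9 2 0 5 8 6 0 2 5 4 6 4 1 3 8
Double every second digit counting from the check-digit position (so the 1st, 3rd, 5th, ... of the partial from the right).
  doubled (with −9 where >9): 9 0 7 0 1 3 2 7 → sum 29
  kept as-is: 2 5 6 2 4 4 3 → sum 26
Total = 29 + 26 = 55.
Check digit = (10 − (55 mod 10)) mod 10 = 5.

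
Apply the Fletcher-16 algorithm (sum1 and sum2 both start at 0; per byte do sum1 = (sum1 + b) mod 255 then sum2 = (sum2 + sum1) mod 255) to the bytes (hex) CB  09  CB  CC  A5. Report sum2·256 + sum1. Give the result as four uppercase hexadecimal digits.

C113

Running sums (mod 255):
  after byte 0 (CB): sum1=203, sum2=203
  after byte 1 (09): sum1=212, sum2=160
  after byte 2 (CB): sum1=160, sum2=65
  after byte 3 (CC): sum1=109, sum2=174
  after byte 4 (A5): sum1=19, sum2=193
Checksum = sum2·256 + sum1 = 193·256 + 19 = 49427 = 0xC113.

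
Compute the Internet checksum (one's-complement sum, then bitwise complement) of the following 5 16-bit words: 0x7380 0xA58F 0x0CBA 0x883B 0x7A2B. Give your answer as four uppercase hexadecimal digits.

One's-complement addition (fold any carry out of bit 15 back into bit 0):
  0x7380 + 0xA58F = 0x1190F → wrap carry → 0x1910
  0x1910 + 0x0CBA = 0x025CA
  0x25CA + 0x883B = 0x0AE05
  0xAE05 + 0x7A2B = 0x12830 → wrap carry → 0x2831
One's-complement sum = 0x2831.
Checksum = ~0x2831 & 0xFFFF = 0xD7CE.

D7CE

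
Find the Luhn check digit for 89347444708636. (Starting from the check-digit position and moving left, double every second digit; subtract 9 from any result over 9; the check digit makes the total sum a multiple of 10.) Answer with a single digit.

1

Partial digits right→left: 6 3 6 8 0 7 4 4 4 7 4 3 9 8
Double every second digit counting from the check-digit position (so the 1st, 3rd, 5th, ... of the partial from the right).
  doubled (with −9 where >9): 3 3 0 8 8 8 9 → sum 39
  kept as-is: 3 8 7 4 7 3 8 → sum 40
Total = 39 + 40 = 79.
Check digit = (10 − (79 mod 10)) mod 10 = 1.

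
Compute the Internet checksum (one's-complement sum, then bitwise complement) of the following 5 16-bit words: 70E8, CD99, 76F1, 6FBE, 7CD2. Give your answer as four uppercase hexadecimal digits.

5DFB

One's-complement addition (fold any carry out of bit 15 back into bit 0):
  0x70E8 + 0xCD99 = 0x13E81 → wrap carry → 0x3E82
  0x3E82 + 0x76F1 = 0x0B573
  0xB573 + 0x6FBE = 0x12531 → wrap carry → 0x2532
  0x2532 + 0x7CD2 = 0x0A204
One's-complement sum = 0xA204.
Checksum = ~0xA204 & 0xFFFF = 0x5DFB.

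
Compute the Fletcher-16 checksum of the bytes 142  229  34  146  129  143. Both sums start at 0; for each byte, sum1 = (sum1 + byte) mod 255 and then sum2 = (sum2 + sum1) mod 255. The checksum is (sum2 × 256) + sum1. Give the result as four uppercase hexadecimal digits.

A73A

Running sums (mod 255):
  after byte 0 (142): sum1=142, sum2=142
  after byte 1 (229): sum1=116, sum2=3
  after byte 2 (34): sum1=150, sum2=153
  after byte 3 (146): sum1=41, sum2=194
  after byte 4 (129): sum1=170, sum2=109
  after byte 5 (143): sum1=58, sum2=167
Checksum = sum2·256 + sum1 = 167·256 + 58 = 42810 = 0xA73A.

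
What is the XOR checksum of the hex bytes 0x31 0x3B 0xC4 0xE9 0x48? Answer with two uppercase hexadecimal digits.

6F

XOR the bytes together:
  start with 0x31
  0x31 ⊕ 0x3B = 0x0A
  0x0A ⊕ 0xC4 = 0xCE
  0xCE ⊕ 0xE9 = 0x27
  0x27 ⊕ 0x48 = 0x6F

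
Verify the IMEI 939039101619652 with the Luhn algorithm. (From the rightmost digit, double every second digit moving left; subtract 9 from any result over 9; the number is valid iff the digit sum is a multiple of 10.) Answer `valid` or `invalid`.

From the right, keep odd positions and double even positions (subtract 9 from any doubled value over 9):
  doubled (positions 2,4,...): 1 9 3 0 9 0 6 → sum 28
  kept (positions 1,3,...): 2 6 1 1 1 3 9 9 → sum 32
Total = 60.
60 mod 10 = 0, so the number is valid.

valid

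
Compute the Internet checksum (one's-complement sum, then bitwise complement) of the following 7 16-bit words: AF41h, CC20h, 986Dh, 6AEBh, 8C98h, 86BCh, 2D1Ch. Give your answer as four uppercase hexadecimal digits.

One's-complement addition (fold any carry out of bit 15 back into bit 0):
  0xAF41 + 0xCC20 = 0x17B61 → wrap carry → 0x7B62
  0x7B62 + 0x986D = 0x113CF → wrap carry → 0x13D0
  0x13D0 + 0x6AEB = 0x07EBB
  0x7EBB + 0x8C98 = 0x10B53 → wrap carry → 0x0B54
  0x0B54 + 0x86BC = 0x09210
  0x9210 + 0x2D1C = 0x0BF2C
One's-complement sum = 0xBF2C.
Checksum = ~0xBF2C & 0xFFFF = 0x40D3.

40D3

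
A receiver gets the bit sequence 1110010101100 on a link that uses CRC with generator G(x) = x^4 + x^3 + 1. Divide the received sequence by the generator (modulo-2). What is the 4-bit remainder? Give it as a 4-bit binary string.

0100

Modulo-2 division of 1110010101100 by 11001:
  pos 0: 11100 XOR 11001 = 00101
  pos 2: 10110 XOR 11001 = 01111
  pos 3: 11111 XOR 11001 = 00110
  pos 5: 11001 XOR 11001 = 00000
Remainder = 0100 (nonzero — an error is detected).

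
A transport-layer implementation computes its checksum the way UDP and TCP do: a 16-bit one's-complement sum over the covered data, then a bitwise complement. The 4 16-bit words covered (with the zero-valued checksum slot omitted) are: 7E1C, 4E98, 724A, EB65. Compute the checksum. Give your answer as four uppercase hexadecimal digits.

One's-complement addition (fold any carry out of bit 15 back into bit 0):
  0x7E1C + 0x4E98 = 0x0CCB4
  0xCCB4 + 0x724A = 0x13EFE → wrap carry → 0x3EFF
  0x3EFF + 0xEB65 = 0x12A64 → wrap carry → 0x2A65
One's-complement sum = 0x2A65.
Checksum = ~0x2A65 & 0xFFFF = 0xD59A.

D59A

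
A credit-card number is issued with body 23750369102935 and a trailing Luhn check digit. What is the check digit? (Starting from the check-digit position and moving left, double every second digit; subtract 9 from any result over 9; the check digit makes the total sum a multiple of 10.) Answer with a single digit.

Partial digits right→left: 5 3 9 2 0 1 9 6 3 0 5 7 3 2
Double every second digit counting from the check-digit position (so the 1st, 3rd, 5th, ... of the partial from the right).
  doubled (with −9 where >9): 1 9 0 9 6 1 6 → sum 32
  kept as-is: 3 2 1 6 0 7 2 → sum 21
Total = 32 + 21 = 53.
Check digit = (10 − (53 mod 10)) mod 10 = 7.

7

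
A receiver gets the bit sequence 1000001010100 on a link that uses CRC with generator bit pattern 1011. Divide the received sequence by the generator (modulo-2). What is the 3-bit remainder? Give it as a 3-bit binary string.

Modulo-2 division of 1000001010100 by 1011:
  pos 0: 1000 XOR 1011 = 0011
  pos 2: 1100 XOR 1011 = 0111
  pos 3: 1111 XOR 1011 = 0100
  pos 4: 1000 XOR 1011 = 0011
  pos 6: 1110 XOR 1011 = 0101
  pos 7: 1011 XOR 1011 = 0000
Remainder = 000 (zero — the frame passes the CRC check).

000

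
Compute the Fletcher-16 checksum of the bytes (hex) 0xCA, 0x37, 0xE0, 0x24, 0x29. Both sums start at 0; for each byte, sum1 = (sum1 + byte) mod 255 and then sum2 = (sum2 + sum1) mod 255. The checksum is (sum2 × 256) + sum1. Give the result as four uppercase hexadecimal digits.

Running sums (mod 255):
  after byte 0 (0xCA): sum1=202, sum2=202
  after byte 1 (0x37): sum1=2, sum2=204
  after byte 2 (0xE0): sum1=226, sum2=175
  after byte 3 (0x24): sum1=7, sum2=182
  after byte 4 (0x29): sum1=48, sum2=230
Checksum = sum2·256 + sum1 = 230·256 + 48 = 58928 = 0xE630.

E630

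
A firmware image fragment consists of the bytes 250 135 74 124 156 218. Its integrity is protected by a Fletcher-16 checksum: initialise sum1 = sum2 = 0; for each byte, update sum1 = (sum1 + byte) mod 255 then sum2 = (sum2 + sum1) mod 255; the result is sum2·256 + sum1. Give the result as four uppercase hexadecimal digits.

Running sums (mod 255):
  after byte 0 (250): sum1=250, sum2=250
  after byte 1 (135): sum1=130, sum2=125
  after byte 2 (74): sum1=204, sum2=74
  after byte 3 (124): sum1=73, sum2=147
  after byte 4 (156): sum1=229, sum2=121
  after byte 5 (218): sum1=192, sum2=58
Checksum = sum2·256 + sum1 = 58·256 + 192 = 15040 = 0x3AC0.

3AC0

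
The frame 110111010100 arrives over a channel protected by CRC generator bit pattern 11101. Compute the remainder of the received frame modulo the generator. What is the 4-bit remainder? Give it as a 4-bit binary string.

Modulo-2 division of 110111010100 by 11101:
  pos 0: 11011 XOR 11101 = 00110
  pos 2: 11010 XOR 11101 = 00111
  pos 4: 11110 XOR 11101 = 00011
  pos 7: 11100 XOR 11101 = 00001
Remainder = 0001 (nonzero — an error is detected).

0001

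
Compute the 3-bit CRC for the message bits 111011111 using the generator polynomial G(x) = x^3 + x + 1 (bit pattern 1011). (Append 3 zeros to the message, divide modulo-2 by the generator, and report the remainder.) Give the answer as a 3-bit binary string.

Append 3 zeros: 111011111000. Divide by 1011 (XOR where the leading bit is 1):
  pos 0: 1110 XOR 1011 = 0101
  pos 1: 1011 XOR 1011 = 0000
  pos 5: 1111 XOR 1011 = 0100
  pos 6: 1000 XOR 1011 = 0011
  pos 8: 1100 XOR 1011 = 0111
Remainder (last 3 bits) = 111. This is the CRC / FCS.

111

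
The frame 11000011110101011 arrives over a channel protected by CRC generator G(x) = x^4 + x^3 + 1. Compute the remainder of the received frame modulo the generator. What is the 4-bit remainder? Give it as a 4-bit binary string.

Modulo-2 division of 11000011110101011 by 11001:
  pos 0: 11000 XOR 11001 = 00001
  pos 4: 10111 XOR 11001 = 01110
  pos 5: 11101 XOR 11001 = 00100
  pos 7: 10001 XOR 11001 = 01000
  pos 8: 10000 XOR 11001 = 01001
  pos 9: 10011 XOR 11001 = 01010
  pos 10: 10100 XOR 11001 = 01101
  pos 11: 11011 XOR 11001 = 00010
Remainder = 0101 (nonzero — an error is detected).

0101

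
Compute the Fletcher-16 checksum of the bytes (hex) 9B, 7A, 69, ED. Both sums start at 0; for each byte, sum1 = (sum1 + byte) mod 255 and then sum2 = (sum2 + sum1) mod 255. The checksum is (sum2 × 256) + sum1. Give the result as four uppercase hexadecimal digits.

Running sums (mod 255):
  after byte 0 (9B): sum1=155, sum2=155
  after byte 1 (7A): sum1=22, sum2=177
  after byte 2 (69): sum1=127, sum2=49
  after byte 3 (ED): sum1=109, sum2=158
Checksum = sum2·256 + sum1 = 158·256 + 109 = 40557 = 0x9E6D.

9E6D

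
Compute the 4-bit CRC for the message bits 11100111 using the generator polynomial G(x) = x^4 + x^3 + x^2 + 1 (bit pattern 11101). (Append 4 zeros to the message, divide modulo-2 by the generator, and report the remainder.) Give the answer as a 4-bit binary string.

Append 4 zeros: 111001110000. Divide by 11101 (XOR where the leading bit is 1):
  pos 0: 11100 XOR 11101 = 00001
  pos 4: 11110 XOR 11101 = 00011
  pos 7: 11000 XOR 11101 = 00101
Remainder (last 4 bits) = 0101. This is the CRC / FCS.

0101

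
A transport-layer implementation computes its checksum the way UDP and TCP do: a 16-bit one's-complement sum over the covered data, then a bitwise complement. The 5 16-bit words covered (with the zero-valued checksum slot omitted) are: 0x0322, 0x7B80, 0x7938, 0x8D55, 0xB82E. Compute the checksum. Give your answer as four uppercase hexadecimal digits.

C2A0

One's-complement addition (fold any carry out of bit 15 back into bit 0):
  0x0322 + 0x7B80 = 0x07EA2
  0x7EA2 + 0x7938 = 0x0F7DA
  0xF7DA + 0x8D55 = 0x1852F → wrap carry → 0x8530
  0x8530 + 0xB82E = 0x13D5E → wrap carry → 0x3D5F
One's-complement sum = 0x3D5F.
Checksum = ~0x3D5F & 0xFFFF = 0xC2A0.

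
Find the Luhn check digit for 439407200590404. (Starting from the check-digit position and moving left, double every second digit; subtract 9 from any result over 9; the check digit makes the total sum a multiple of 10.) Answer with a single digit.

Partial digits right→left: 4 0 4 0 9 5 0 0 2 7 0 4 9 3 4
Double every second digit counting from the check-digit position (so the 1st, 3rd, 5th, ... of the partial from the right).
  doubled (with −9 where >9): 8 8 9 0 4 0 9 8 → sum 46
  kept as-is: 0 0 5 0 7 4 3 → sum 19
Total = 46 + 19 = 65.
Check digit = (10 − (65 mod 10)) mod 10 = 5.

5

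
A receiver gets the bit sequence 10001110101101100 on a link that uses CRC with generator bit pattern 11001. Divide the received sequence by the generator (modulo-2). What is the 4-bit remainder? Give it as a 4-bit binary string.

Modulo-2 division of 10001110101101100 by 11001:
  pos 0: 10001 XOR 11001 = 01000
  pos 1: 10001 XOR 11001 = 01000
  pos 2: 10001 XOR 11001 = 01000
  pos 3: 10000 XOR 11001 = 01001
  pos 4: 10011 XOR 11001 = 01010
  pos 5: 10100 XOR 11001 = 01101
  pos 6: 11011 XOR 11001 = 00010
  pos 9: 10101 XOR 11001 = 01100
  pos 10: 11001 XOR 11001 = 00000
Remainder = 0000 (zero — the frame passes the CRC check).

0000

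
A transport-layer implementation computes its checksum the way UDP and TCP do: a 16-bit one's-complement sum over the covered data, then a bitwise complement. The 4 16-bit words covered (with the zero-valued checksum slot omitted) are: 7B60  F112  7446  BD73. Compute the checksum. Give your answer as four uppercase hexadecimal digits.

One's-complement addition (fold any carry out of bit 15 back into bit 0):
  0x7B60 + 0xF112 = 0x16C72 → wrap carry → 0x6C73
  0x6C73 + 0x7446 = 0x0E0B9
  0xE0B9 + 0xBD73 = 0x19E2C → wrap carry → 0x9E2D
One's-complement sum = 0x9E2D.
Checksum = ~0x9E2D & 0xFFFF = 0x61D2.

61D2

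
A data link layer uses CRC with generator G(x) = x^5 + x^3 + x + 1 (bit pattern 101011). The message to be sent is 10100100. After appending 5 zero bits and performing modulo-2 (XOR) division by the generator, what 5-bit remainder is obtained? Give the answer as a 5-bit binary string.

Append 5 zeros: 1010010000000. Divide by 101011 (XOR where the leading bit is 1):
  pos 0: 101001 XOR 101011 = 000010
  pos 4: 100000 XOR 101011 = 001011
  pos 6: 101100 XOR 101011 = 000111
Remainder (last 5 bits) = 01110. This is the CRC / FCS.

01110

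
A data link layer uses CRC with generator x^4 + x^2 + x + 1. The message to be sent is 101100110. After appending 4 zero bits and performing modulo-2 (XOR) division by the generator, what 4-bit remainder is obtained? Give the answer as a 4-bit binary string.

0111

Append 4 zeros: 1011001100000. Divide by 10111 (XOR where the leading bit is 1):
  pos 0: 10110 XOR 10111 = 00001
  pos 4: 10110 XOR 10111 = 00001
  pos 8: 10000 XOR 10111 = 00111
Remainder (last 4 bits) = 0111. This is the CRC / FCS.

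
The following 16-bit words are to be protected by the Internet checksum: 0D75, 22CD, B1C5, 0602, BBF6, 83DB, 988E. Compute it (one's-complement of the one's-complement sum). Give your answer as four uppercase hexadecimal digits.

3F95

One's-complement addition (fold any carry out of bit 15 back into bit 0):
  0x0D75 + 0x22CD = 0x03042
  0x3042 + 0xB1C5 = 0x0E207
  0xE207 + 0x0602 = 0x0E809
  0xE809 + 0xBBF6 = 0x1A3FF → wrap carry → 0xA400
  0xA400 + 0x83DB = 0x127DB → wrap carry → 0x27DC
  0x27DC + 0x988E = 0x0C06A
One's-complement sum = 0xC06A.
Checksum = ~0xC06A & 0xFFFF = 0x3F95.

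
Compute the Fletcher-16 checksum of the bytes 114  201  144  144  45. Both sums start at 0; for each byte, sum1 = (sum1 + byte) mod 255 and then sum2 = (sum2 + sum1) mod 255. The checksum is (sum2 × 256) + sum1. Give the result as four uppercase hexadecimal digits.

Running sums (mod 255):
  after byte 0 (114): sum1=114, sum2=114
  after byte 1 (201): sum1=60, sum2=174
  after byte 2 (144): sum1=204, sum2=123
  after byte 3 (144): sum1=93, sum2=216
  after byte 4 (45): sum1=138, sum2=99
Checksum = sum2·256 + sum1 = 99·256 + 138 = 25482 = 0x638A.

638A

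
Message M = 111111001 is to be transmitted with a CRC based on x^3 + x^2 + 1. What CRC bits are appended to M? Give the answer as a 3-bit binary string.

Append 3 zeros: 111111001000. Divide by 1101 (XOR where the leading bit is 1):
  pos 0: 1111 XOR 1101 = 0010
  pos 2: 1011 XOR 1101 = 0110
  pos 3: 1100 XOR 1101 = 0001
  pos 6: 1010 XOR 1101 = 0111
  pos 7: 1110 XOR 1101 = 0011
Remainder (last 3 bits) = 110. This is the CRC / FCS.

110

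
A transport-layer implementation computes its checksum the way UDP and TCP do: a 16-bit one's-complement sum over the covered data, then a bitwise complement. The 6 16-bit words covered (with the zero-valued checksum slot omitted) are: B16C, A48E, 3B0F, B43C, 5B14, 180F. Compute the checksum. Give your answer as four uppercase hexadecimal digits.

4795

One's-complement addition (fold any carry out of bit 15 back into bit 0):
  0xB16C + 0xA48E = 0x155FA → wrap carry → 0x55FB
  0x55FB + 0x3B0F = 0x0910A
  0x910A + 0xB43C = 0x14546 → wrap carry → 0x4547
  0x4547 + 0x5B14 = 0x0A05B
  0xA05B + 0x180F = 0x0B86A
One's-complement sum = 0xB86A.
Checksum = ~0xB86A & 0xFFFF = 0x4795.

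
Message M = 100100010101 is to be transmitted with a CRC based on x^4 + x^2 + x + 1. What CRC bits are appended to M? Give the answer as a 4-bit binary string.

0010

Append 4 zeros: 1001000101010000. Divide by 10111 (XOR where the leading bit is 1):
  pos 0: 10010 XOR 10111 = 00101
  pos 2: 10100 XOR 10111 = 00011
  pos 5: 11101 XOR 10111 = 01010
  pos 6: 10100 XOR 10111 = 00011
  pos 9: 11100 XOR 10111 = 01011
  pos 10: 10110 XOR 10111 = 00001
Remainder (last 4 bits) = 0010. This is the CRC / FCS.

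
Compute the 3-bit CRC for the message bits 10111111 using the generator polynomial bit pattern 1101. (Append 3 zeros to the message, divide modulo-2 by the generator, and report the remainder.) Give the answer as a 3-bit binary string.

Append 3 zeros: 10111111000. Divide by 1101 (XOR where the leading bit is 1):
  pos 0: 1011 XOR 1101 = 0110
  pos 1: 1101 XOR 1101 = 0000
  pos 5: 1110 XOR 1101 = 0011
  pos 7: 1100 XOR 1101 = 0001
Remainder (last 3 bits) = 001. This is the CRC / FCS.

001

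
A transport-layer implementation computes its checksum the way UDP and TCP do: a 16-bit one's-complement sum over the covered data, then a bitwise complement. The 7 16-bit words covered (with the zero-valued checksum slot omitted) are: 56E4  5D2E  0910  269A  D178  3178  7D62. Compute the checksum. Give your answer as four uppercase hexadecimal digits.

One's-complement addition (fold any carry out of bit 15 back into bit 0):
  0x56E4 + 0x5D2E = 0x0B412
  0xB412 + 0x0910 = 0x0BD22
  0xBD22 + 0x269A = 0x0E3BC
  0xE3BC + 0xD178 = 0x1B534 → wrap carry → 0xB535
  0xB535 + 0x3178 = 0x0E6AD
  0xE6AD + 0x7D62 = 0x1640F → wrap carry → 0x6410
One's-complement sum = 0x6410.
Checksum = ~0x6410 & 0xFFFF = 0x9BEF.

9BEF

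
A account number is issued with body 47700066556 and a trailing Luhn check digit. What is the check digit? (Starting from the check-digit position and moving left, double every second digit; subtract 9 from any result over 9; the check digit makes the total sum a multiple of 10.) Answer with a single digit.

Partial digits right→left: 6 5 5 6 6 0 0 0 7 7 4
Double every second digit counting from the check-digit position (so the 1st, 3rd, 5th, ... of the partial from the right).
  doubled (with −9 where >9): 3 1 3 0 5 8 → sum 20
  kept as-is: 5 6 0 0 7 → sum 18
Total = 20 + 18 = 38.
Check digit = (10 − (38 mod 10)) mod 10 = 2.

2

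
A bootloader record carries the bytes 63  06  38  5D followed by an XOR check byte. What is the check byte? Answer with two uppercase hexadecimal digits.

XOR the bytes together:
  start with 0x63
  0x63 ⊕ 0x06 = 0x65
  0x65 ⊕ 0x38 = 0x5D
  0x5D ⊕ 0x5D = 0x00

00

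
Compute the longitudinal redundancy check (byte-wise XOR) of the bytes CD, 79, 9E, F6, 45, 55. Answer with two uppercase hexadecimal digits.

XOR the bytes together:
  start with 0xCD
  0xCD ⊕ 0x79 = 0xB4
  0xB4 ⊕ 0x9E = 0x2A
  0x2A ⊕ 0xF6 = 0xDC
  0xDC ⊕ 0x45 = 0x99
  0x99 ⊕ 0x55 = 0xCC

CC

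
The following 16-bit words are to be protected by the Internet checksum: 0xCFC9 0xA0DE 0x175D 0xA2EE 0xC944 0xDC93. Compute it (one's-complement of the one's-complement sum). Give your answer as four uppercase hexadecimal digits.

2F33

One's-complement addition (fold any carry out of bit 15 back into bit 0):
  0xCFC9 + 0xA0DE = 0x170A7 → wrap carry → 0x70A8
  0x70A8 + 0x175D = 0x08805
  0x8805 + 0xA2EE = 0x12AF3 → wrap carry → 0x2AF4
  0x2AF4 + 0xC944 = 0x0F438
  0xF438 + 0xDC93 = 0x1D0CB → wrap carry → 0xD0CC
One's-complement sum = 0xD0CC.
Checksum = ~0xD0CC & 0xFFFF = 0x2F33.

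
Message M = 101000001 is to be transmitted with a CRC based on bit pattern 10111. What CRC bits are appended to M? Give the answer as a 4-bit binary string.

0001

Append 4 zeros: 1010000010000. Divide by 10111 (XOR where the leading bit is 1):
  pos 0: 10100 XOR 10111 = 00011
  pos 3: 11000 XOR 10111 = 01111
  pos 4: 11111 XOR 10111 = 01000
  pos 5: 10000 XOR 10111 = 00111
  pos 7: 11100 XOR 10111 = 01011
  pos 8: 10110 XOR 10111 = 00001
Remainder (last 4 bits) = 0001. This is the CRC / FCS.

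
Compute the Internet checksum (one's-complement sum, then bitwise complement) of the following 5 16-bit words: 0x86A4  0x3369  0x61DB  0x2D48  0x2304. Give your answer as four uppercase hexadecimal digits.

One's-complement addition (fold any carry out of bit 15 back into bit 0):
  0x86A4 + 0x3369 = 0x0BA0D
  0xBA0D + 0x61DB = 0x11BE8 → wrap carry → 0x1BE9
  0x1BE9 + 0x2D48 = 0x04931
  0x4931 + 0x2304 = 0x06C35
One's-complement sum = 0x6C35.
Checksum = ~0x6C35 & 0xFFFF = 0x93CA.

93CA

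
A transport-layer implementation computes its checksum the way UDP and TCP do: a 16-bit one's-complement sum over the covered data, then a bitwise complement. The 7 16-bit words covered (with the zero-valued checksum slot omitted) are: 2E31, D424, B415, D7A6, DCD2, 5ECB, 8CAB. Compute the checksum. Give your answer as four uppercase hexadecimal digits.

One's-complement addition (fold any carry out of bit 15 back into bit 0):
  0x2E31 + 0xD424 = 0x10255 → wrap carry → 0x0256
  0x0256 + 0xB415 = 0x0B66B
  0xB66B + 0xD7A6 = 0x18E11 → wrap carry → 0x8E12
  0x8E12 + 0xDCD2 = 0x16AE4 → wrap carry → 0x6AE5
  0x6AE5 + 0x5ECB = 0x0C9B0
  0xC9B0 + 0x8CAB = 0x1565B → wrap carry → 0x565C
One's-complement sum = 0x565C.
Checksum = ~0x565C & 0xFFFF = 0xA9A3.

A9A3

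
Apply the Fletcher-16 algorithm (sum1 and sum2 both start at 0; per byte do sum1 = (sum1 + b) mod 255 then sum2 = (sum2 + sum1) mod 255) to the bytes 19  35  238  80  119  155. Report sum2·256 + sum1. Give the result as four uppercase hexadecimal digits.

Running sums (mod 255):
  after byte 0 (19): sum1=19, sum2=19
  after byte 1 (35): sum1=54, sum2=73
  after byte 2 (238): sum1=37, sum2=110
  after byte 3 (80): sum1=117, sum2=227
  after byte 4 (119): sum1=236, sum2=208
  after byte 5 (155): sum1=136, sum2=89
Checksum = sum2·256 + sum1 = 89·256 + 136 = 22920 = 0x5988.

5988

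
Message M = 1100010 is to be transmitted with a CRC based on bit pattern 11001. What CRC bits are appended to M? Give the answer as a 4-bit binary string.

0100

Append 4 zeros: 11000100000. Divide by 11001 (XOR where the leading bit is 1):
  pos 0: 11000 XOR 11001 = 00001
  pos 4: 11000 XOR 11001 = 00001
Remainder (last 4 bits) = 0100. This is the CRC / FCS.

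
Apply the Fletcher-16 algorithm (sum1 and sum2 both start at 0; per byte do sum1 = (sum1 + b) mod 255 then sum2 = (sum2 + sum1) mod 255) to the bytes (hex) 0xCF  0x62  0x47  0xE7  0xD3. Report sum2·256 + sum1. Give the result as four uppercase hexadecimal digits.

Running sums (mod 255):
  after byte 0 (0xCF): sum1=207, sum2=207
  after byte 1 (0x62): sum1=50, sum2=2
  after byte 2 (0x47): sum1=121, sum2=123
  after byte 3 (0xE7): sum1=97, sum2=220
  after byte 4 (0xD3): sum1=53, sum2=18
Checksum = sum2·256 + sum1 = 18·256 + 53 = 4661 = 0x1235.

1235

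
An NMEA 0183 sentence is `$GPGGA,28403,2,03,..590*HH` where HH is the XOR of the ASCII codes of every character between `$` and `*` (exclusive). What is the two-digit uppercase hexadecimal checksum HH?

XOR the ASCII codes of the payload characters:
  'G' = 0x47 → acc = 0x47
  'P' = 0x50 → acc = 0x17
  'G' = 0x47 → acc = 0x50
  'G' = 0x47 → acc = 0x17
  'A' = 0x41 → acc = 0x56
  ',' = 0x2C → acc = 0x7A
  '2' = 0x32 → acc = 0x48
  '8' = 0x38 → acc = 0x70
  '4' = 0x34 → acc = 0x44
  '0' = 0x30 → acc = 0x74
  '3' = 0x33 → acc = 0x47
  ',' = 0x2C → acc = 0x6B
  '2' = 0x32 → acc = 0x59
  ',' = 0x2C → acc = 0x75
  '0' = 0x30 → acc = 0x45
  '3' = 0x33 → acc = 0x76
  ',' = 0x2C → acc = 0x5A
  '.' = 0x2E → acc = 0x74
  '.' = 0x2E → acc = 0x5A
  '5' = 0x35 → acc = 0x6F
  '9' = 0x39 → acc = 0x56
  '0' = 0x30 → acc = 0x66
Checksum = 0x66.

66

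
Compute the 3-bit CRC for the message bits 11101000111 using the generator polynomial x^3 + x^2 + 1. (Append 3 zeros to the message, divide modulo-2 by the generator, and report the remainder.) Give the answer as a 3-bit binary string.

111

Append 3 zeros: 11101000111000. Divide by 1101 (XOR where the leading bit is 1):
  pos 0: 1110 XOR 1101 = 0011
  pos 2: 1110 XOR 1101 = 0011
  pos 4: 1100 XOR 1101 = 0001
  pos 7: 1111 XOR 1101 = 0010
  pos 9: 1000 XOR 1101 = 0101
  pos 10: 1010 XOR 1101 = 0111
Remainder (last 3 bits) = 111. This is the CRC / FCS.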